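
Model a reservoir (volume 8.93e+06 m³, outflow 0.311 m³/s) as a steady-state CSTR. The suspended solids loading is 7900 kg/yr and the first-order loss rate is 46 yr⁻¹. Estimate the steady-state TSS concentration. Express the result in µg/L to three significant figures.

Outflow Q = 0.311 m³/s × 3.156e+07 s/yr = 9.814e+06 m³/yr.
Steady-state CSTR mass balance: W = Q·C + k·V·C, so C = W/(Q + kV).
Q + kV = 9.814e+06 + 46·8.93e+06 = 4.206e+08 m³/yr.
C = 7900/4.206e+08 = 1.878e-05 kg/m³ = 0.01878 mg/L = 18.78 µg/L.

18.8 µg/L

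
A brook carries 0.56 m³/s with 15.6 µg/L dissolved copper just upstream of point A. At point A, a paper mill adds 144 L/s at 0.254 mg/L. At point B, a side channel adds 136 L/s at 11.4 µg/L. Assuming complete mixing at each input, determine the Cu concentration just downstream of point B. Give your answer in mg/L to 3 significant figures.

0.0558 mg/L

15.6 µg/L = 0.0156 mg/L.
144 L/s = 0.144 m³/s.
After input A: C = (0.56·0.0156 + 0.144·0.254) / 0.704 = 0.06436 mg/L.
136 L/s = 0.136 m³/s.
11.4 µg/L = 0.0114 mg/L.
After input B: C = (0.704·0.06436 + 0.136·0.0114) / 0.84 = 0.05579 mg/L.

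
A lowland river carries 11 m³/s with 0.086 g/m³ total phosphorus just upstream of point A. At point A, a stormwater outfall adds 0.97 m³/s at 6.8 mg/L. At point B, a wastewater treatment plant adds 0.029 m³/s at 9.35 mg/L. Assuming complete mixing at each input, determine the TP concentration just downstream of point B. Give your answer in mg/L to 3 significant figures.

After input A: C = (11·0.086 + 0.97·6.8) / 11.97 = 0.6301 mg/L.
After input B: C = (11.97·0.6301 + 0.029·9.35) / 12 = 0.6512 mg/L.

0.651 mg/L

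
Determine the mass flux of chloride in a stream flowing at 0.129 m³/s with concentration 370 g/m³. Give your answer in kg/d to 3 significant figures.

4120 kg/d

Mass flux = Q·C = 0.129 m³/s × 370 g/m³ = 47.73 g/s.
= 47.73 g/s × 86.4 = 4124 kg/d.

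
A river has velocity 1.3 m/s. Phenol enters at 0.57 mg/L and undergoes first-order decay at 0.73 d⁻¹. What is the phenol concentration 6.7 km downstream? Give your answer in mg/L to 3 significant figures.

0.546 mg/L

Travel time t = 6.7 km / 1.3 m/s = 6700/1.3 = 5154 s = 0.05965 d.
First-order decay: C = 0.57·exp(−0.73·0.05965) = 0.57·0.9574 = 0.5457 mg/L.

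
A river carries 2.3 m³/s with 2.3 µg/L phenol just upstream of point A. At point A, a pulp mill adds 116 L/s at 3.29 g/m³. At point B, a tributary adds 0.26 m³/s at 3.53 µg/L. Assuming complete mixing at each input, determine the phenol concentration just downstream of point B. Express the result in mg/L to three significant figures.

2.3 µg/L = 0.0023 mg/L.
116 L/s = 0.116 m³/s.
After input A: C = (2.3·0.0023 + 0.116·3.29) / 2.416 = 0.1602 mg/L.
3.53 µg/L = 0.00353 mg/L.
After input B: C = (2.416·0.1602 + 0.26·0.00353) / 2.676 = 0.1449 mg/L.

0.145 mg/L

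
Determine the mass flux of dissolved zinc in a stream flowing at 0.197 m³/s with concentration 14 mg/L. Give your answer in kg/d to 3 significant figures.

Mass flux = Q·C = 0.197 m³/s × 14 g/m³ = 2.758 g/s.
= 2.758 g/s × 86.4 = 238.3 kg/d.

238 kg/d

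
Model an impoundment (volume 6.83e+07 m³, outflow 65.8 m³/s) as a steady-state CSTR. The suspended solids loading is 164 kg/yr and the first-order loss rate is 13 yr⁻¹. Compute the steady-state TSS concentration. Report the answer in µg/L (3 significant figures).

Outflow Q = 65.8 m³/s × 3.156e+07 s/yr = 2.076e+09 m³/yr.
Steady-state CSTR mass balance: W = Q·C + k·V·C, so C = W/(Q + kV).
Q + kV = 2.076e+09 + 13·6.83e+07 = 2.964e+09 m³/yr.
C = 164/2.964e+09 = 5.532e-08 kg/m³ = 5.532e-05 mg/L = 0.05532 µg/L.

0.0553 µg/L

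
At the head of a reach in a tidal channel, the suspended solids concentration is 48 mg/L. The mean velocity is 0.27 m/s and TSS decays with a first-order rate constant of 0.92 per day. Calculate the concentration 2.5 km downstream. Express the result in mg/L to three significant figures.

Travel time t = 2.5 km / 0.27 m/s = 2500/0.27 = 9259 s = 0.1072 d.
First-order decay: C = 48·exp(−0.92·0.1072) = 48·0.9061 = 43.49 mg/L.

43.5 mg/L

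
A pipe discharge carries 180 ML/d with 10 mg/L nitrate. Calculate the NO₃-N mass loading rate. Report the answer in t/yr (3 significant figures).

180 ML/d = 2.083 m³/s.
Mass flux = Q·C = 2.083 m³/s × 10 g/m³ = 20.83 g/s.
= 20.83 g/s × 31.56 = 657.4 t/yr.

657 t/yr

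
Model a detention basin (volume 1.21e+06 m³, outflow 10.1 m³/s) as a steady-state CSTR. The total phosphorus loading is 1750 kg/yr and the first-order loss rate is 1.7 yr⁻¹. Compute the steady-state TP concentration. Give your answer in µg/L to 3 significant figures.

5.46 µg/L

Outflow Q = 10.1 m³/s × 3.156e+07 s/yr = 3.187e+08 m³/yr.
Steady-state CSTR mass balance: W = Q·C + k·V·C, so C = W/(Q + kV).
Q + kV = 3.187e+08 + 1.7·1.21e+06 = 3.208e+08 m³/yr.
C = 1750/3.208e+08 = 5.455e-06 kg/m³ = 0.005455 mg/L = 5.455 µg/L.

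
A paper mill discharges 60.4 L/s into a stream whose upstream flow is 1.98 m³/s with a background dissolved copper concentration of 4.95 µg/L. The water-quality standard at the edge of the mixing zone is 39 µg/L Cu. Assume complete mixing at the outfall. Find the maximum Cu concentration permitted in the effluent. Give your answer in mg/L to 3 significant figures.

60.4 L/s = 0.0604 m³/s.
4.95 µg/L = 0.00495 mg/L.
39 µg/L = 0.039 mg/L.
Mass balance: 0.039·2.04 = 0.0604·Cₑ + 1.98·0.00495.
Cₑ = (0.07958 − 0.009801) / 0.0604 = 1.155 mg/L.

1.16 mg/L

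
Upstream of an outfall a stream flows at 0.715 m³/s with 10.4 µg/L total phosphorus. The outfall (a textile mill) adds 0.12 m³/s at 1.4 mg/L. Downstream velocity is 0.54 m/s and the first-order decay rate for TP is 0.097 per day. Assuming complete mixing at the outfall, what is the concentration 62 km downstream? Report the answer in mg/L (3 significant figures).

0.185 mg/L

10.4 µg/L = 0.0104 mg/L.
After complete mixing, C₀ = (0.12·1.4 + 0.715·0.0104) / 0.835 = 0.2101 mg/L.
Travel time t = 6.2e+04 m / 0.54 m/s = 1.148e+05 s = 1.329 d.
C = 0.2101·exp(−0.097·1.329) = 0.2101·0.8791 = 0.1847 mg/L.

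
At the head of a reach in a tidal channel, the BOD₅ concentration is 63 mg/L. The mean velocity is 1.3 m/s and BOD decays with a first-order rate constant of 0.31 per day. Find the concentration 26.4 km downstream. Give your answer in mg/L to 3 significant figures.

Travel time t = 26.4 km / 1.3 m/s = 2.64e+04/1.3 = 2.031e+04 s = 0.235 d.
First-order decay: C = 63·exp(−0.31·0.235) = 63·0.9297 = 58.57 mg/L.

58.6 mg/L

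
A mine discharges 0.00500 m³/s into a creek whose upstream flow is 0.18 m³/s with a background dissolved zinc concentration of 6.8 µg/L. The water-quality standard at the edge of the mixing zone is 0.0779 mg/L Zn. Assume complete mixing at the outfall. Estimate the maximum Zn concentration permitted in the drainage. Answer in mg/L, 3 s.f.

6.8 µg/L = 0.0068 mg/L.
Mass balance: 0.0779·0.185 = 0.005·Cₑ + 0.18·0.0068.
Cₑ = (0.01441 − 0.001224) / 0.005 = 2.637 mg/L.

2.64 mg/L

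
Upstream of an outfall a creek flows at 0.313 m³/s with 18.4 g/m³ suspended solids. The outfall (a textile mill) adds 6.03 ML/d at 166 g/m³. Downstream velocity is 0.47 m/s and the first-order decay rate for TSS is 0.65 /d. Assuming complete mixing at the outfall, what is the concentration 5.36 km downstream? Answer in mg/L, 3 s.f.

6.03 ML/d = 0.06979 m³/s.
After complete mixing, C₀ = (0.06979·166 + 0.313·18.4) / 0.3828 = 45.31 mg/L.
Travel time t = 5360 m / 0.47 m/s = 1.14e+04 s = 0.132 d.
C = 45.31·exp(−0.65·0.132) = 45.31·0.9178 = 41.59 mg/L.

41.6 mg/L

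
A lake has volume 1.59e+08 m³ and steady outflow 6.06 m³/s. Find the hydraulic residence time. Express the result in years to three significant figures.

Q = 6.06 m³/s × 3.156e+07 s/yr = 1.912e+08 m³/yr.
Hydraulic residence time τ = V/Q = 1.59e+08/1.912e+08 = 0.8314 yr.

0.831 yr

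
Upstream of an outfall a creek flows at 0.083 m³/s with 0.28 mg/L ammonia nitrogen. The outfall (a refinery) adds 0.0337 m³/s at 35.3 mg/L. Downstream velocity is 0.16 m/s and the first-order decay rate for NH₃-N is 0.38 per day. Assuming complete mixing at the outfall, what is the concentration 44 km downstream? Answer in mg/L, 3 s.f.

After complete mixing, C₀ = (0.0337·35.3 + 0.083·0.28) / 0.1167 = 10.39 mg/L.
Travel time t = 4.4e+04 m / 0.16 m/s = 2.75e+05 s = 3.183 d.
C = 10.39·exp(−0.38·3.183) = 10.39·0.2983 = 3.101 mg/L.

3.10 mg/L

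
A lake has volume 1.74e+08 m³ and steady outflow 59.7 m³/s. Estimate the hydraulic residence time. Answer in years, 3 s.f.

0.0924 yr

Q = 59.7 m³/s × 3.156e+07 s/yr = 1.884e+09 m³/yr.
Hydraulic residence time τ = V/Q = 1.74e+08/1.884e+09 = 0.09236 yr.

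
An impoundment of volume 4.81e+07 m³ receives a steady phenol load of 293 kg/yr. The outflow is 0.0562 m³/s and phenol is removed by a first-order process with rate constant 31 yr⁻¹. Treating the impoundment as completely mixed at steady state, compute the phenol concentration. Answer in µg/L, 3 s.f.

0.196 µg/L

Outflow Q = 0.0562 m³/s × 3.156e+07 s/yr = 1.774e+06 m³/yr.
Steady-state CSTR mass balance: W = Q·C + k·V·C, so C = W/(Q + kV).
Q + kV = 1.774e+06 + 31·4.81e+07 = 1.493e+09 m³/yr.
C = 293/1.493e+09 = 1.963e-07 kg/m³ = 0.0001963 mg/L = 0.1963 µg/L.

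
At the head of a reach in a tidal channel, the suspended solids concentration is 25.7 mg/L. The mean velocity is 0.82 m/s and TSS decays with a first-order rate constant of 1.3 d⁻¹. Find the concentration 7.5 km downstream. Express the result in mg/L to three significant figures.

22.4 mg/L

Travel time t = 7.5 km / 0.82 m/s = 7500/0.82 = 9146 s = 0.1059 d.
First-order decay: C = 25.7·exp(−1.3·0.1059) = 25.7·0.8714 = 22.4 mg/L.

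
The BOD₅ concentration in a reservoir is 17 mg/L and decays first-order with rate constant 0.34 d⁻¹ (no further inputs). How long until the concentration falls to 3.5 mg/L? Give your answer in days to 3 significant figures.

4.65 d

t = ln(C₀/C)/k = ln(17/3.5)/0.34 = 1.58/0.34 = 4.648 d.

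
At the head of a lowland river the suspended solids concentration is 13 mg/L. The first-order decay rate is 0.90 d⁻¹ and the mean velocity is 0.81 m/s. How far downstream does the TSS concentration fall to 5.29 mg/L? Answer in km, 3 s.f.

From C = C₀·e^(−kt), t = ln(C₀/C)/k = ln(13/5.29)/0.90 = 0.8991/0.90 = 0.999 d.
Distance = v·t = 0.81 m/s × 8.632e+04 s = 6.992e+04 m = 69.92 km.

69.9 km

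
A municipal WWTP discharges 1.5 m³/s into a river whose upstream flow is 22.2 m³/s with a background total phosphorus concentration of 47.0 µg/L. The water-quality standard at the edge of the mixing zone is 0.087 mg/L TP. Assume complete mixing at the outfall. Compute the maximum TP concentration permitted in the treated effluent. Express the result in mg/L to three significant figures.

47.0 µg/L = 0.047 mg/L.
Mass balance: 0.087·23.7 = 1.5·Cₑ + 22.2·0.047.
Cₑ = (2.062 − 1.043) / 1.5 = 0.679 mg/L.

0.679 mg/L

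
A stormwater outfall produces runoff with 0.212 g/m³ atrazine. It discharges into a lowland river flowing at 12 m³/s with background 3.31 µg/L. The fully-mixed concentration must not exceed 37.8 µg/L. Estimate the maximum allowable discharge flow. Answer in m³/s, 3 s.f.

2.38 m³/s

3.31 µg/L = 0.00331 mg/L.
37.8 µg/L = 0.0378 mg/L.
Mass balance at complete mixing: C_std·(Q_w + Q_r) = Q_w·C_e + Q_r·C_b.
Rearranging, Q_w = Q_r·(C_std − C_b)/(C_e − C_std) = 12·(0.0378 − 0.00331) / (0.212 − 0.0378) = 2.376 m³/s.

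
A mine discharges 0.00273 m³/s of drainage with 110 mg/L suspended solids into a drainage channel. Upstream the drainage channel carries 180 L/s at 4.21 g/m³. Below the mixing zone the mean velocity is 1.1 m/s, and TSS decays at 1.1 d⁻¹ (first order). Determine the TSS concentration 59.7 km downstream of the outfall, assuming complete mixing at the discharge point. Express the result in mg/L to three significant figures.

180 L/s = 0.18 m³/s.
After complete mixing, C₀ = (0.00273·110 + 0.18·4.21) / 0.1827 = 5.791 mg/L.
Travel time t = 5.97e+04 m / 1.1 m/s = 5.427e+04 s = 0.6282 d.
C = 5.791·exp(−1.1·0.6282) = 5.791·0.5011 = 2.902 mg/L.

2.90 mg/L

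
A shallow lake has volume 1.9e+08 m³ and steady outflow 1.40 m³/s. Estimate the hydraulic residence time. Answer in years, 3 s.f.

4.30 yr

Q = 1.40 m³/s × 3.156e+07 s/yr = 4.418e+07 m³/yr.
Hydraulic residence time τ = V/Q = 1.9e+08/4.418e+07 = 4.301 yr.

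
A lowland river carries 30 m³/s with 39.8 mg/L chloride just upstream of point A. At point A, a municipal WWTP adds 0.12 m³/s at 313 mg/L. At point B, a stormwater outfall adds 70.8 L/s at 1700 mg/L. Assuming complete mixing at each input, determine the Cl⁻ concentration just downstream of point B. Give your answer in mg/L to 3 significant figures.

44.8 mg/L

After input A: C = (30·39.8 + 0.12·313) / 30.12 = 40.89 mg/L.
70.8 L/s = 0.0708 m³/s.
After input B: C = (30.12·40.89 + 0.0708·1700) / 30.19 = 44.78 mg/L.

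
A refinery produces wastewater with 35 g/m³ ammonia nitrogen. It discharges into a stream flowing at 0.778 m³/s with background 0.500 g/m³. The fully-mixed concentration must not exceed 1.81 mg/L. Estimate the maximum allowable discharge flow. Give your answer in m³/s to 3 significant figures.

0.0307 m³/s

Mass balance at complete mixing: C_std·(Q_w + Q_r) = Q_w·C_e + Q_r·C_b.
Rearranging, Q_w = Q_r·(C_std − C_b)/(C_e − C_std) = 0.778·(1.81 − 0.5) / (35 − 1.81) = 0.03071 m³/s.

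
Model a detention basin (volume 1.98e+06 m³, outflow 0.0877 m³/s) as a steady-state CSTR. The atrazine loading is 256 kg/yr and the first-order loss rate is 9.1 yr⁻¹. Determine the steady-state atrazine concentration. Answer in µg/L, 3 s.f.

Outflow Q = 0.0877 m³/s × 3.156e+07 s/yr = 2.768e+06 m³/yr.
Steady-state CSTR mass balance: W = Q·C + k·V·C, so C = W/(Q + kV).
Q + kV = 2.768e+06 + 9.1·1.98e+06 = 2.079e+07 m³/yr.
C = 256/2.079e+07 = 1.232e-05 kg/m³ = 0.01232 mg/L = 12.32 µg/L.

12.3 µg/L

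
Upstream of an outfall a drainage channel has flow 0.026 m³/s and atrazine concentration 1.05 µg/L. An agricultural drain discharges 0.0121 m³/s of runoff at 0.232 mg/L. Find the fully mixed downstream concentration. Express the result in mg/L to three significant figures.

1.05 µg/L = 0.00105 mg/L.
Conservation of mass across the mixing zone: C = (0.0121·0.232 + 0.026·0.00105) / (0.0121 + 0.026) = 0.002835/0.0381 = 0.0744 mg/L.

0.0744 mg/L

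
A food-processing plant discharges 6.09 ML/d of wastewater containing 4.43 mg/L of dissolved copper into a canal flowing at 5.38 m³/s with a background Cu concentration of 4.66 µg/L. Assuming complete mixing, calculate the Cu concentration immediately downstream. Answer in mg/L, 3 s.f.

0.0619 mg/L

6.09 ML/d = 0.07049 m³/s.
4.66 µg/L = 0.00466 mg/L.
By mass balance at complete mixing, C = (0.07049·4.43 + 5.38·0.00466) / (0.07049 + 5.38) = 0.3373/5.45 = 0.06189 mg/L.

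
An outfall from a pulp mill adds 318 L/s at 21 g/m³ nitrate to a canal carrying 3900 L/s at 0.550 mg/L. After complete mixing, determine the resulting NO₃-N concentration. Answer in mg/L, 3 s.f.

2.09 mg/L

318 L/s = 0.318 m³/s.
3900 L/s = 3.9 m³/s.
Flow-weighted mixing gives C = (0.318·21 + 3.9·0.55) / (0.318 + 3.9) = 8.823/4.218 = 2.092 mg/L.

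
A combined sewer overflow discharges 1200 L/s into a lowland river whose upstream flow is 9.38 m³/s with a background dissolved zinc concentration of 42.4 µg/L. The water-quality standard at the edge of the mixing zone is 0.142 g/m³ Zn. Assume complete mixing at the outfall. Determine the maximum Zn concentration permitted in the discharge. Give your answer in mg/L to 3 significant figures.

1200 L/s = 1.2 m³/s.
42.4 µg/L = 0.0424 mg/L.
Mass balance: 0.142·10.58 = 1.2·Cₑ + 9.38·0.0424.
Cₑ = (1.502 − 0.3977) / 1.2 = 0.9205 mg/L.

0.921 mg/L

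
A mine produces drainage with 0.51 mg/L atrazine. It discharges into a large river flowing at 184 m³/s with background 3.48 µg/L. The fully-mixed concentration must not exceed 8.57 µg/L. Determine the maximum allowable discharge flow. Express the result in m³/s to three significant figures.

1.87 m³/s

3.48 µg/L = 0.00348 mg/L.
8.57 µg/L = 0.00857 mg/L.
Mass balance at complete mixing: C_std·(Q_w + Q_r) = Q_w·C_e + Q_r·C_b.
Rearranging, Q_w = Q_r·(C_std − C_b)/(C_e − C_std) = 184·(0.00857 − 0.00348) / (0.51 − 0.00857) = 1.868 m³/s.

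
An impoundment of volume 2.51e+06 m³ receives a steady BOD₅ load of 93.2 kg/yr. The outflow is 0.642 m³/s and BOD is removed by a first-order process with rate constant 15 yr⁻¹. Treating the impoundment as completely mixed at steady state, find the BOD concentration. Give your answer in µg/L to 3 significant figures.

Outflow Q = 0.642 m³/s × 3.156e+07 s/yr = 2.026e+07 m³/yr.
Steady-state CSTR mass balance: W = Q·C + k·V·C, so C = W/(Q + kV).
Q + kV = 2.026e+07 + 15·2.51e+06 = 5.791e+07 m³/yr.
C = 93.2/5.791e+07 = 1.609e-06 kg/m³ = 0.001609 mg/L = 1.609 µg/L.

1.61 µg/L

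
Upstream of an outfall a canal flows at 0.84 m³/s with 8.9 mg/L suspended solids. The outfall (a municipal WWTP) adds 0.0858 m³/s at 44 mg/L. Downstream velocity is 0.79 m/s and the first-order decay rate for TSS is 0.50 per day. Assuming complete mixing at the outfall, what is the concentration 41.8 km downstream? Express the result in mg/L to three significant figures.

After complete mixing, C₀ = (0.0858·44 + 0.84·8.9) / 0.9258 = 12.15 mg/L.
Travel time t = 4.18e+04 m / 0.79 m/s = 5.291e+04 s = 0.6124 d.
C = 12.15·exp(−0.50·0.6124) = 12.15·0.7362 = 8.947 mg/L.

8.95 mg/L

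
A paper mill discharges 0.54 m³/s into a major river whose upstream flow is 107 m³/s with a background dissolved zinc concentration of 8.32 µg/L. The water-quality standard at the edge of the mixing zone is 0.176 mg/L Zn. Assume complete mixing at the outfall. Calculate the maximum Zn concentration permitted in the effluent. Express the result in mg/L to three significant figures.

8.32 µg/L = 0.00832 mg/L.
Mass balance: 0.176·107.5 = 0.54·Cₑ + 107·0.00832.
Cₑ = (18.93 − 0.8902) / 0.54 = 33.4 mg/L.

33.4 mg/L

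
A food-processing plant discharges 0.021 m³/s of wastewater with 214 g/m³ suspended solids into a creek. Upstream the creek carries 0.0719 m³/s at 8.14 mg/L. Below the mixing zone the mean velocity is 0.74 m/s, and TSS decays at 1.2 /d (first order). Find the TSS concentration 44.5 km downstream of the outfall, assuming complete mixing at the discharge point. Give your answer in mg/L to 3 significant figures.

After complete mixing, C₀ = (0.021·214 + 0.0719·8.14) / 0.0929 = 54.67 mg/L.
Travel time t = 4.45e+04 m / 0.74 m/s = 6.014e+04 s = 0.696 d.
C = 54.67·exp(−1.2·0.696) = 54.67·0.4338 = 23.72 mg/L.

23.7 mg/L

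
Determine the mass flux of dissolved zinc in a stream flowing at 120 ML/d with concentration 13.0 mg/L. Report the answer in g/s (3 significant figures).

18.1 g/s

120 ML/d = 1.389 m³/s.
Mass flux = Q·C = 1.389 m³/s × 13 g/m³ = 18.06 g/s.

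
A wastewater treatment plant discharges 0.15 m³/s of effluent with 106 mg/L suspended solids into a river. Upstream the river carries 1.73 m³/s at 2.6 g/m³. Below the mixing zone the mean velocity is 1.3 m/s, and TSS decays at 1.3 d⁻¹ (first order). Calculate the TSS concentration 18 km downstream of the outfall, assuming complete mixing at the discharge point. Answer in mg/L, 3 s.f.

8.81 mg/L

After complete mixing, C₀ = (0.15·106 + 1.73·2.6) / 1.88 = 10.85 mg/L.
Travel time t = 1.8e+04 m / 1.3 m/s = 1.385e+04 s = 0.1603 d.
C = 10.85·exp(−1.3·0.1603) = 10.85·0.8119 = 8.81 mg/L.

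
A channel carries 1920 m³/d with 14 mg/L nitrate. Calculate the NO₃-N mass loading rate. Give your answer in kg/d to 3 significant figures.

1920 m³/d = 0.02222 m³/s.
Mass flux = Q·C = 0.02222 m³/s × 14 g/m³ = 0.3111 g/s.
= 0.3111 g/s × 86.4 = 26.88 kg/d.

26.9 kg/d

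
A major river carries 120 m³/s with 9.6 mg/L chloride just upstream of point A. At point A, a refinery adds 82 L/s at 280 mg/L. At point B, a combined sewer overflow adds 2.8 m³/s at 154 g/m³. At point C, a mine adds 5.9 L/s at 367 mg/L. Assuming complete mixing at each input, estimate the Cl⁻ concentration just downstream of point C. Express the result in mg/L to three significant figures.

13.1 mg/L

82 L/s = 0.082 m³/s.
After input A: C = (120·9.6 + 0.082·280) / 120.1 = 9.785 mg/L.
After input B: C = (120.1·9.785 + 2.8·154) / 122.9 = 13.07 mg/L.
5.9 L/s = 0.0059 m³/s.
After input C: C = (122.9·13.07 + 0.0059·367) / 122.9 = 13.09 mg/L.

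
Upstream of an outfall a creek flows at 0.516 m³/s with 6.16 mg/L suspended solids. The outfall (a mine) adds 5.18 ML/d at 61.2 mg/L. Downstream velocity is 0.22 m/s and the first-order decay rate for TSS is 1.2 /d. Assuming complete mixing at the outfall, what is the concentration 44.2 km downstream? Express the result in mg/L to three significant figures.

0.730 mg/L

5.18 ML/d = 0.05995 m³/s.
After complete mixing, C₀ = (0.05995·61.2 + 0.516·6.16) / 0.576 = 11.89 mg/L.
Travel time t = 4.42e+04 m / 0.22 m/s = 2.009e+05 s = 2.325 d.
C = 11.89·exp(−1.2·2.325) = 11.89·0.0614 = 0.73 mg/L.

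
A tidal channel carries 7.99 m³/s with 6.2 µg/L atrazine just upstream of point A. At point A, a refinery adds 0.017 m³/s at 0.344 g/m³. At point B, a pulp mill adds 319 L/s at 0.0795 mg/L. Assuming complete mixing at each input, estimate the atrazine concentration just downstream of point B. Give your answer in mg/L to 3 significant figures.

0.00970 mg/L

6.2 µg/L = 0.0062 mg/L.
After input A: C = (7.99·0.0062 + 0.017·0.344) / 8.007 = 0.006917 mg/L.
319 L/s = 0.319 m³/s.
After input B: C = (8.007·0.006917 + 0.319·0.0795) / 8.326 = 0.009698 mg/L.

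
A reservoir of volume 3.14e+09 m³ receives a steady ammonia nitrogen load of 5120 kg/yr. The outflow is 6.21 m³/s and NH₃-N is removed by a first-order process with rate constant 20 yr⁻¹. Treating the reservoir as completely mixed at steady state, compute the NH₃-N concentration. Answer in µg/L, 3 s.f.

0.0813 µg/L

Outflow Q = 6.21 m³/s × 3.156e+07 s/yr = 1.96e+08 m³/yr.
Steady-state CSTR mass balance: W = Q·C + k·V·C, so C = W/(Q + kV).
Q + kV = 1.96e+08 + 20·3.14e+09 = 6.3e+10 m³/yr.
C = 5120/6.3e+10 = 8.128e-08 kg/m³ = 8.128e-05 mg/L = 0.08128 µg/L.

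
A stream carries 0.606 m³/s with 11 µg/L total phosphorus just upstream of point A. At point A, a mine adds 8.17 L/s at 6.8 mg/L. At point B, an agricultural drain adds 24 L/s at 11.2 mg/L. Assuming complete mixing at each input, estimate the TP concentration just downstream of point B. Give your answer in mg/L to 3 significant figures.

11 µg/L = 0.011 mg/L.
8.17 L/s = 0.00817 m³/s.
After input A: C = (0.606·0.011 + 0.00817·6.8) / 0.6142 = 0.1013 mg/L.
24 L/s = 0.024 m³/s.
After input B: C = (0.6142·0.1013 + 0.024·11.2) / 0.6382 = 0.5187 mg/L.

0.519 mg/L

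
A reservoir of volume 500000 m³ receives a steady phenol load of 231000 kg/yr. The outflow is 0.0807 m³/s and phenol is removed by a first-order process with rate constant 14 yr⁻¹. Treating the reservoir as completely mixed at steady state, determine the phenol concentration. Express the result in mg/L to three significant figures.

Outflow Q = 0.0807 m³/s × 3.156e+07 s/yr = 2.547e+06 m³/yr.
Steady-state CSTR mass balance: W = Q·C + k·V·C, so C = W/(Q + kV).
Q + kV = 2.547e+06 + 14·500000 = 9.547e+06 m³/yr.
C = 231000/9.547e+06 = 0.0242 kg/m³ = 24.2 mg/L.

24.2 mg/L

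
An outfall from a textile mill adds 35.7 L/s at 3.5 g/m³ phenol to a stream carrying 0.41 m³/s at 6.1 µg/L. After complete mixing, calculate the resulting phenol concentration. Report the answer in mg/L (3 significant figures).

35.7 L/s = 0.0357 m³/s.
6.1 µg/L = 0.0061 mg/L.
By mass balance at complete mixing, C = (0.0357·3.5 + 0.41·0.0061) / (0.0357 + 0.41) = 0.1275/0.4457 = 0.286 mg/L.

0.286 mg/L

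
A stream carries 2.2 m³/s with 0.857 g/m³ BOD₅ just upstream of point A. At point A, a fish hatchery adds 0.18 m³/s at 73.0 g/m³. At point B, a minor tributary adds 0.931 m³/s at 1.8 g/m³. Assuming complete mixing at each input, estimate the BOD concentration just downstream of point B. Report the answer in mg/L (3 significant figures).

After input A: C = (2.2·0.857 + 0.18·73) / 2.38 = 6.313 mg/L.
After input B: C = (2.38·6.313 + 0.931·1.8) / 3.311 = 5.044 mg/L.

5.04 mg/L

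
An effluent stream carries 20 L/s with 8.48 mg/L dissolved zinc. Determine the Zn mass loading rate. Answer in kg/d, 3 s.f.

20 L/s = 0.02 m³/s.
Mass flux = Q·C = 0.02 m³/s × 8.48 g/m³ = 0.1696 g/s.
= 0.1696 g/s × 86.4 = 14.65 kg/d.

14.7 kg/d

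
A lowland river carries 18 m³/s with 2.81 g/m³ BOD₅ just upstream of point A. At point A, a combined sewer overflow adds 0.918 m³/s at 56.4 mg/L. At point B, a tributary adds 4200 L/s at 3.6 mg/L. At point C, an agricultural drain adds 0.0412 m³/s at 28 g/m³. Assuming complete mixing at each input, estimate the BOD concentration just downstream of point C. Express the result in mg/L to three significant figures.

5.12 mg/L

After input A: C = (18·2.81 + 0.918·56.4) / 18.92 = 5.41 mg/L.
4200 L/s = 4.2 m³/s.
After input B: C = (18.92·5.41 + 4.2·3.6) / 23.12 = 5.082 mg/L.
After input C: C = (23.12·5.082 + 0.0412·28) / 23.16 = 5.122 mg/L.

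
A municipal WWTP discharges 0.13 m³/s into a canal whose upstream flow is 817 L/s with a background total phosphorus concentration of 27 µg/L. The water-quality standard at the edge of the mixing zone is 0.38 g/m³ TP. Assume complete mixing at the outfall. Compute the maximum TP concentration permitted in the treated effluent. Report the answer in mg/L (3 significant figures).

817 L/s = 0.817 m³/s.
27 µg/L = 0.027 mg/L.
Mass balance: 0.38·0.947 = 0.13·Cₑ + 0.817·0.027.
Cₑ = (0.3599 − 0.02206) / 0.13 = 2.598 mg/L.

2.60 mg/L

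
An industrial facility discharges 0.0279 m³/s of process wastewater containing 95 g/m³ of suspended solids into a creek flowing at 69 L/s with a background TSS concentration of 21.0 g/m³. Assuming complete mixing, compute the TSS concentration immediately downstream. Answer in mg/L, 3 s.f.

42.3 mg/L

69 L/s = 0.069 m³/s.
Flow-weighted mixing gives C = (0.0279·95 + 0.069·21) / (0.0279 + 0.069) = 4.099/0.0969 = 42.31 mg/L.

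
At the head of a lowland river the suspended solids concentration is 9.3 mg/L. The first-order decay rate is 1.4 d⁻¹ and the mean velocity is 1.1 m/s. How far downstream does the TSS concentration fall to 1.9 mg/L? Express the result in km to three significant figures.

108 km

From C = C₀·e^(−kt), t = ln(C₀/C)/k = ln(9.3/1.9)/1.4 = 1.588/1.4 = 1.134 d.
Distance = v·t = 1.1 m/s × 9.801e+04 s = 1.078e+05 m = 107.8 km.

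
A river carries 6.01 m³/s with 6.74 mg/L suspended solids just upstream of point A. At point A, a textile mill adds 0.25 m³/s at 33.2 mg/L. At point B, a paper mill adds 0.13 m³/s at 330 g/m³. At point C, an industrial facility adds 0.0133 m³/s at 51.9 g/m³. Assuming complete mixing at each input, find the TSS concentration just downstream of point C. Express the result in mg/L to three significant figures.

After input A: C = (6.01·6.74 + 0.25·33.2) / 6.26 = 7.797 mg/L.
After input B: C = (6.26·7.797 + 0.13·330) / 6.39 = 14.35 mg/L.
After input C: C = (6.39·14.35 + 0.0133·51.9) / 6.403 = 14.43 mg/L.

14.4 mg/L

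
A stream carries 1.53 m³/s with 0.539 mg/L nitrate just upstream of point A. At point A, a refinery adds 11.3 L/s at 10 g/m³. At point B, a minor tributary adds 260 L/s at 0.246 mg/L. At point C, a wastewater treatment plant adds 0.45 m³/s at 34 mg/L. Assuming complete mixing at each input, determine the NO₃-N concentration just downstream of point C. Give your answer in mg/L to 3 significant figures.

7.24 mg/L

11.3 L/s = 0.0113 m³/s.
After input A: C = (1.53·0.539 + 0.0113·10) / 1.541 = 0.6084 mg/L.
260 L/s = 0.26 m³/s.
After input B: C = (1.541·0.6084 + 0.26·0.246) / 1.801 = 0.5561 mg/L.
After input C: C = (1.801·0.5561 + 0.45·34) / 2.251 = 7.241 mg/L.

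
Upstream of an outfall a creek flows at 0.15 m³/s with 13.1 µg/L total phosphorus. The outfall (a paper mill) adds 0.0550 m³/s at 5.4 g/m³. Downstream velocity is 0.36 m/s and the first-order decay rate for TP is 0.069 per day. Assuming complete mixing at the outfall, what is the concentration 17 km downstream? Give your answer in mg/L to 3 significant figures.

13.1 µg/L = 0.0131 mg/L.
After complete mixing, C₀ = (0.055·5.4 + 0.15·0.0131) / 0.205 = 1.458 mg/L.
Travel time t = 1.7e+04 m / 0.36 m/s = 4.722e+04 s = 0.5466 d.
C = 1.458·exp(−0.069·0.5466) = 1.458·0.963 = 1.404 mg/L.

1.40 mg/L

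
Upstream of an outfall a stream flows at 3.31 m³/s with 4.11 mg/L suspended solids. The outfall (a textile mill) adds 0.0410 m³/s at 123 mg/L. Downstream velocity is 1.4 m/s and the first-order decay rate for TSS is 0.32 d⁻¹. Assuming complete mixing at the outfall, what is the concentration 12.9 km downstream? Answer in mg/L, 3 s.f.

After complete mixing, C₀ = (0.041·123 + 3.31·4.11) / 3.351 = 5.565 mg/L.
Travel time t = 1.29e+04 m / 1.4 m/s = 9214 s = 0.1066 d.
C = 5.565·exp(−0.32·0.1066) = 5.565·0.9664 = 5.378 mg/L.

5.38 mg/L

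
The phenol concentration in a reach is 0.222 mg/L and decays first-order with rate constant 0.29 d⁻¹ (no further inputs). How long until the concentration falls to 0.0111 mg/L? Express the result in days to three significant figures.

10.3 d

t = ln(C₀/C)/k = ln(0.222/0.0111)/0.29 = 2.996/0.29 = 10.33 d.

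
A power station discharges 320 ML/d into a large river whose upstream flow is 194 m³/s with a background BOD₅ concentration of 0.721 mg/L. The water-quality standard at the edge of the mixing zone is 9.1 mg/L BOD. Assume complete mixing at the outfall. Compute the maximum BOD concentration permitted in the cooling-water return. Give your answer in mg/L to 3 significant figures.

320 ML/d = 3.704 m³/s.
Mass balance: 9.1·197.7 = 3.704·Cₑ + 194·0.721.
Cₑ = (1799 − 139.9) / 3.704 = 448 mg/L.

448 mg/L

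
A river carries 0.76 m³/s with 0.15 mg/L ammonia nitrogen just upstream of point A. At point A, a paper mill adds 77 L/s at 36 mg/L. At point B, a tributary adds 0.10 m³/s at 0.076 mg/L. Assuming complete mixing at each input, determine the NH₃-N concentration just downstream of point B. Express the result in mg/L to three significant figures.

77 L/s = 0.077 m³/s.
After input A: C = (0.76·0.15 + 0.077·36) / 0.837 = 3.448 mg/L.
After input B: C = (0.837·3.448 + 0.1·0.076) / 0.937 = 3.088 mg/L.

3.09 mg/L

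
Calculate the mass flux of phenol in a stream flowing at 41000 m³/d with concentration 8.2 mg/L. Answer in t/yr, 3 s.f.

41000 m³/d = 0.4745 m³/s.
Mass flux = Q·C = 0.4745 m³/s × 8.2 g/m³ = 3.891 g/s.
= 3.891 g/s × 31.56 = 122.8 t/yr.

123 t/yr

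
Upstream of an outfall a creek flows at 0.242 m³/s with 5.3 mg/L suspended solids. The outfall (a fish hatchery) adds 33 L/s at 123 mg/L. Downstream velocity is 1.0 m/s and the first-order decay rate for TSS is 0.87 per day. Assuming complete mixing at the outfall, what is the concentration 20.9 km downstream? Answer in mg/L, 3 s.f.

33 L/s = 0.033 m³/s.
After complete mixing, C₀ = (0.033·123 + 0.242·5.3) / 0.275 = 19.42 mg/L.
Travel time t = 2.09e+04 m / 1.0 m/s = 2.09e+04 s = 0.2419 d.
C = 19.42·exp(−0.87·0.2419) = 19.42·0.8102 = 15.74 mg/L.

15.7 mg/L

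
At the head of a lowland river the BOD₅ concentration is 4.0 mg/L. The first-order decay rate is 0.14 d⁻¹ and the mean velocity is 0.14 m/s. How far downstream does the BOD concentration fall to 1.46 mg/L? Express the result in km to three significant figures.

From C = C₀·e^(−kt), t = ln(C₀/C)/k = ln(4.0/1.46)/0.14 = 1.008/0.14 = 7.199 d.
Distance = v·t = 0.14 m/s × 6.22e+05 s = 8.708e+04 m = 87.08 km.

87.1 km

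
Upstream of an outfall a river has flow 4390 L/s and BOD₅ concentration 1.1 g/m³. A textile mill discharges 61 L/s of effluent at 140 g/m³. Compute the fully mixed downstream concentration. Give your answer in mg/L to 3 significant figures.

61 L/s = 0.061 m³/s.
4390 L/s = 4.39 m³/s.
Conservation of mass across the mixing zone: C = (0.061·140 + 4.39·1.1) / (0.061 + 4.39) = 13.37/4.451 = 3.004 mg/L.

3.00 mg/L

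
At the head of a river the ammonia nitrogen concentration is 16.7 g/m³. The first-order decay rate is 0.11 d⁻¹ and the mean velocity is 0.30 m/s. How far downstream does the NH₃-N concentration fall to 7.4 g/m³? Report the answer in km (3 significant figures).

192 km

From C = C₀·e^(−kt), t = ln(C₀/C)/k = ln(16.7/7.4)/0.11 = 0.8139/0.11 = 7.399 d.
Distance = v·t = 0.30 m/s × 6.393e+05 s = 1.918e+05 m = 191.8 km.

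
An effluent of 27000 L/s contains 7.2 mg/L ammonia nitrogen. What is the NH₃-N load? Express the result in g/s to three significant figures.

194 g/s

27000 L/s = 27 m³/s.
Mass flux = Q·C = 27 m³/s × 7.2 g/m³ = 194.4 g/s.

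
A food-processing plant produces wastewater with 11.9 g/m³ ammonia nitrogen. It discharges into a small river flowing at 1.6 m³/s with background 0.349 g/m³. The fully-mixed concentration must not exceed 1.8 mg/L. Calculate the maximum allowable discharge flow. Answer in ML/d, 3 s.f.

Mass balance at complete mixing: C_std·(Q_w + Q_r) = Q_w·C_e + Q_r·C_b.
Rearranging, Q_w = Q_r·(C_std − C_b)/(C_e − C_std) = 1.6·(1.8 − 0.349) / (11.9 − 1.8) = 0.2299 m³/s.
= 19.86 ML/d.

19.9 ML/d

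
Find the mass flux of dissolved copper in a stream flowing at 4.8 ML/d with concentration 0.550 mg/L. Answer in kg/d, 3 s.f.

2.64 kg/d

4.8 ML/d = 0.05556 m³/s.
Mass flux = Q·C = 0.05556 m³/s × 0.55 g/m³ = 0.03056 g/s.
= 0.03056 g/s × 86.4 = 2.64 kg/d.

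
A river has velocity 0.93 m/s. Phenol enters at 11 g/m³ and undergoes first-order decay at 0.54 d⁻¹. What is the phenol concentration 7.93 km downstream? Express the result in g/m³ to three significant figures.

10.4 g/m³

Travel time t = 7.93 km / 0.93 m/s = 7930/0.93 = 8527 s = 0.09869 d.
First-order decay: C = 11·exp(−0.54·0.09869) = 11·0.9481 = 10.43 g/m³.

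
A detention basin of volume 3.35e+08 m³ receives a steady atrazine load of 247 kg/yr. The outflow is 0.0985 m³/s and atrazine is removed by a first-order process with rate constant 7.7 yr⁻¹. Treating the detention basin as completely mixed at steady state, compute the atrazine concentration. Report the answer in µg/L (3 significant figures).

Outflow Q = 0.0985 m³/s × 3.156e+07 s/yr = 3.108e+06 m³/yr.
Steady-state CSTR mass balance: W = Q·C + k·V·C, so C = W/(Q + kV).
Q + kV = 3.108e+06 + 7.7·3.35e+08 = 2.583e+09 m³/yr.
C = 247/2.583e+09 = 9.564e-08 kg/m³ = 9.564e-05 mg/L = 0.09564 µg/L.

0.0956 µg/L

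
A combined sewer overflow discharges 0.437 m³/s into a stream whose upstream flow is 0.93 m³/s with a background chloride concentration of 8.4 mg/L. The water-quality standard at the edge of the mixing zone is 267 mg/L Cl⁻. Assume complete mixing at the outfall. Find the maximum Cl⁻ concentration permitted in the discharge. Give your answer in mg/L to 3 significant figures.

Mass balance: 267·1.367 = 0.437·Cₑ + 0.93·8.4.
Cₑ = (365 − 7.812) / 0.437 = 817.3 mg/L.

817 mg/L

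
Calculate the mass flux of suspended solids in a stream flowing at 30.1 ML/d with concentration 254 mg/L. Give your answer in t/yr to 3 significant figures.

30.1 ML/d = 0.3484 m³/s.
Mass flux = Q·C = 0.3484 m³/s × 254 g/m³ = 88.49 g/s.
= 88.49 g/s × 31.56 = 2792 t/yr.

2790 t/yr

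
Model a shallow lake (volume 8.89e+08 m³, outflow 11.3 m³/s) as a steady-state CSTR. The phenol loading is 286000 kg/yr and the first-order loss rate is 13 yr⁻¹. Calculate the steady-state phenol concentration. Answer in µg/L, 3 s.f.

Outflow Q = 11.3 m³/s × 3.156e+07 s/yr = 3.566e+08 m³/yr.
Steady-state CSTR mass balance: W = Q·C + k·V·C, so C = W/(Q + kV).
Q + kV = 3.566e+08 + 13·8.89e+08 = 1.191e+10 m³/yr.
C = 286000/1.191e+10 = 2.401e-05 kg/m³ = 0.02401 mg/L = 24.01 µg/L.

24.0 µg/L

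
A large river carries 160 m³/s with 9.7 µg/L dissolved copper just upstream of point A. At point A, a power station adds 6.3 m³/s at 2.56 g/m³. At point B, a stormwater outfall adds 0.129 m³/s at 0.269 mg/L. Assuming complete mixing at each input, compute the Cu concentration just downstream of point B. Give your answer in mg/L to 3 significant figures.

9.7 µg/L = 0.0097 mg/L.
After input A: C = (160·0.0097 + 6.3·2.56) / 166.3 = 0.1063 mg/L.
After input B: C = (166.3·0.1063 + 0.129·0.269) / 166.4 = 0.1064 mg/L.

0.106 mg/L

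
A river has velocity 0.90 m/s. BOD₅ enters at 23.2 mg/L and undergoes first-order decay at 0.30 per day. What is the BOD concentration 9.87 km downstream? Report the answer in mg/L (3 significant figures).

Travel time t = 9.87 km / 0.90 m/s = 9870/0.90 = 1.097e+04 s = 0.1269 d.
First-order decay: C = 23.2·exp(−0.30·0.1269) = 23.2·0.9626 = 22.33 mg/L.

22.3 mg/L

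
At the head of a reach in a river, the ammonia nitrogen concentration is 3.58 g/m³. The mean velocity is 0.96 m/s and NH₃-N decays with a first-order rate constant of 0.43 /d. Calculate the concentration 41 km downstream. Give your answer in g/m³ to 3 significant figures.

Travel time t = 41 km / 0.96 m/s = 4.1e+04/0.96 = 4.271e+04 s = 0.4943 d.
First-order decay: C = 3.58·exp(−0.43·0.4943) = 3.58·0.8085 = 2.894 g/m³.

2.89 g/m³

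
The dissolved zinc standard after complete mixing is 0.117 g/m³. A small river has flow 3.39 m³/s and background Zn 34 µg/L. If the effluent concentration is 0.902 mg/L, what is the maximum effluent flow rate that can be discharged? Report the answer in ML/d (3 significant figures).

34 µg/L = 0.034 mg/L.
Mass balance at complete mixing: C_std·(Q_w + Q_r) = Q_w·C_e + Q_r·C_b.
Rearranging, Q_w = Q_r·(C_std − C_b)/(C_e − C_std) = 3.39·(0.117 − 0.034) / (0.902 − 0.117) = 0.3584 m³/s.
= 30.97 ML/d.

31.0 ML/d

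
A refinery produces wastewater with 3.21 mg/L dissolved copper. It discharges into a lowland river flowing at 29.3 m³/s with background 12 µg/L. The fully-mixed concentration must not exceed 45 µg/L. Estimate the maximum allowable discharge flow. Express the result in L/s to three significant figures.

305 L/s

12 µg/L = 0.012 mg/L.
45 µg/L = 0.045 mg/L.
Mass balance at complete mixing: C_std·(Q_w + Q_r) = Q_w·C_e + Q_r·C_b.
Rearranging, Q_w = Q_r·(C_std − C_b)/(C_e − C_std) = 29.3·(0.045 − 0.012) / (3.21 − 0.045) = 0.3055 m³/s.
= 305.5 L/s.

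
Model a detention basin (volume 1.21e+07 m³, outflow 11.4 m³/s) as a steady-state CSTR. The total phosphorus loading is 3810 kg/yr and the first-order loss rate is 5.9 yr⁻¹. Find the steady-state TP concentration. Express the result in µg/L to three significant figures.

8.84 µg/L

Outflow Q = 11.4 m³/s × 3.156e+07 s/yr = 3.598e+08 m³/yr.
Steady-state CSTR mass balance: W = Q·C + k·V·C, so C = W/(Q + kV).
Q + kV = 3.598e+08 + 5.9·1.21e+07 = 4.311e+08 m³/yr.
C = 3810/4.311e+08 = 8.837e-06 kg/m³ = 0.008837 mg/L = 8.837 µg/L.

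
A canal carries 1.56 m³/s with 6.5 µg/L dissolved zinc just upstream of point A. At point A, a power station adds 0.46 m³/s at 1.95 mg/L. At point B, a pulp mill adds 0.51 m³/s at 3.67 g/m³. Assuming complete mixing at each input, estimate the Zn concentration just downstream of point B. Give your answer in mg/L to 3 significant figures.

1.10 mg/L

6.5 µg/L = 0.0065 mg/L.
After input A: C = (1.56·0.0065 + 0.46·1.95) / 2.02 = 0.4491 mg/L.
After input B: C = (2.02·0.4491 + 0.51·3.67) / 2.53 = 1.098 mg/L.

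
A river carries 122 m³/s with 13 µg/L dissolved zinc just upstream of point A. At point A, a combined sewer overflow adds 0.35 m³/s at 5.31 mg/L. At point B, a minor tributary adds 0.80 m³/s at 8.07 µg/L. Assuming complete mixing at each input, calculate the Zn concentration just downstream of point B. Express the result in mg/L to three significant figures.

0.0280 mg/L

13 µg/L = 0.013 mg/L.
After input A: C = (122·0.013 + 0.35·5.31) / 122.3 = 0.02815 mg/L.
8.07 µg/L = 0.00807 mg/L.
After input B: C = (122.3·0.02815 + 0.8·0.00807) / 123.1 = 0.02802 mg/L.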